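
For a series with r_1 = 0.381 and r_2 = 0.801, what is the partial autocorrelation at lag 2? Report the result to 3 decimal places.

φ_{22} = (r_2 − r_1²) / (1 − r_1²)
r_1² = (0.381)² = 0.145161
Numerator = 0.801 − 0.1452 = 0.6558; denominator = 1 − 0.1452 = 0.8548
φ_{22} = 0.6558 / 0.8548 = 0.767

0.767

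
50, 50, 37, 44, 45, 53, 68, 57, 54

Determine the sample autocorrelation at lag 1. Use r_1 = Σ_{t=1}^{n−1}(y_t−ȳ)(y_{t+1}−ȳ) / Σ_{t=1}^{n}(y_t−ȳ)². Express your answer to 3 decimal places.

0.478

Mean ȳ = (50 + 50 + 37 + 44 + 45 + 53 + 68 + 57 + 54)/9 = 50.8889
Numerator Σ_{t=1}^{8}(y_t−ȳ)(y_{t+1}−ȳ) = 296.6543
Denominator Σ(y_t−ȳ)² = 620.8889
r_1 = 296.6543 / 620.8889 = 0.478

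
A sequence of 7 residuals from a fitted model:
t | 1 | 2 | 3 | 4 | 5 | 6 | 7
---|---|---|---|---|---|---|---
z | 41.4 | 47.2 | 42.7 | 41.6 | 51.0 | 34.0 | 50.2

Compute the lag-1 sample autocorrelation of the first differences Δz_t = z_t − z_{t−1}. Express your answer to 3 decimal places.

First differences Δz: 5.8, -4.5, -1.1, 9.4, -17.0, 16.2
Mean of differences = 1.4667
Numerator Σ(Δz_t−Δz̄)(Δz_{t+1}−Δz̄) = -449.4811
Denominator Σ(Δz_t−Δz̄)² = 681.9933
r_1(Δz) = -449.4811 / 681.9933 = -0.659

-0.659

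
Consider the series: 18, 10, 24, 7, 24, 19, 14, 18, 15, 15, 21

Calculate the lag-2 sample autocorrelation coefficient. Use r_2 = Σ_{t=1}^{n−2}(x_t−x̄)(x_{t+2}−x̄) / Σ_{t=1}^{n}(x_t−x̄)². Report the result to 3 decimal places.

0.292

Mean x̄ = (18 + 10 + 24 + 7 + 24 + 19 + 14 + 18 + 15 + 15 + 21)/11 = 16.8182
Numerator Σ_{t=1}^{9}(x_t−x̄)(x_{t+2}−x̄) = 83.2975
Denominator Σ(x_t−x̄)² = 285.6364
r_2 = 83.2975 / 285.6364 = 0.292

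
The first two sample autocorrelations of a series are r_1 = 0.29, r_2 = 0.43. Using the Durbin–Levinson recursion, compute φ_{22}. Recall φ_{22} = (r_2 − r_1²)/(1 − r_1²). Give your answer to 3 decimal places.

0.378

φ_{22} = (r_2 − r_1²) / (1 − r_1²)
r_1² = (0.29)² = 0.0841
Numerator = 0.43 − 0.0841 = 0.3459; denominator = 1 − 0.0841 = 0.9159
φ_{22} = 0.3459 / 0.9159 = 0.378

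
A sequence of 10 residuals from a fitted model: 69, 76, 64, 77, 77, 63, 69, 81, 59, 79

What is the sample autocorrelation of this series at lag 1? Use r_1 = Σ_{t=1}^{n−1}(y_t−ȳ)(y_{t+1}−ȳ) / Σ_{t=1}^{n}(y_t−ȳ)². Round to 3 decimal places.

Mean ȳ = (69 + 76 + 64 + 77 + 77 + 63 + 69 + 81 + 59 + 79)/10 = 71.4000
Numerator Σ_{t=1}^{9}(y_t−ȳ)(y_{t+1}−ȳ) = -318.3600
Denominator Σ(y_t−ȳ)² = 524.4000
r_1 = -318.3600 / 524.4000 = -0.607

-0.607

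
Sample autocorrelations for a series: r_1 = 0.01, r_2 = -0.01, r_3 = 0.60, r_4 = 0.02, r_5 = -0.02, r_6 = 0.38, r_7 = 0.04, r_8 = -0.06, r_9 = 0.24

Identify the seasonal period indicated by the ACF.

3

The largest autocorrelation is r_3 = 0.60, with weaker echoes at lags 6 (0.38) and 9 (0.24); the remaining lags stay at or below 0.04.
The dominant spike at lag 3 indicates a seasonal period of 3.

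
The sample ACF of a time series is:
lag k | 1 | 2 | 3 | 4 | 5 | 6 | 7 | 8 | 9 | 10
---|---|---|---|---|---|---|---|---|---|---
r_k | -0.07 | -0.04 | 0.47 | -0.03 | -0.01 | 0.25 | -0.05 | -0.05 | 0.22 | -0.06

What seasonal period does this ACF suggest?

The largest autocorrelation is r_3 = 0.47, with weaker echoes at lags 6 (0.25) and 9 (0.22); the remaining lags stay at or below -0.01.
The dominant spike at lag 3 indicates a seasonal period of 3.

3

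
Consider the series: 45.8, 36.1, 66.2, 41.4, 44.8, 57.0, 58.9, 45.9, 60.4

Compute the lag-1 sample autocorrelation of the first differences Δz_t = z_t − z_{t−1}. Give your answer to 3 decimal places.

First differences Δz: -9.7, 30.1, -24.8, 3.4, 12.2, 1.9, -13.0, 14.5
Mean of differences = 1.8250
Numerator Σ(Δz_t−Δz̄)(Δz_{t+1}−Δz̄) = -1292.5256
Denominator Σ(Δz_t−Δz̄)² = 2131.7550
r_1(Δz) = -1292.5256 / 2131.7550 = -0.606

-0.606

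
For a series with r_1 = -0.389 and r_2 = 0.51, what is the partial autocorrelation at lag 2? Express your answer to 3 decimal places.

0.423

φ_{22} = (r_2 − r_1²) / (1 − r_1²)
r_1² = (-0.389)² = 0.151321
Numerator = 0.51 − 0.1513 = 0.3587; denominator = 1 − 0.1513 = 0.8487
φ_{22} = 0.3587 / 0.8487 = 0.423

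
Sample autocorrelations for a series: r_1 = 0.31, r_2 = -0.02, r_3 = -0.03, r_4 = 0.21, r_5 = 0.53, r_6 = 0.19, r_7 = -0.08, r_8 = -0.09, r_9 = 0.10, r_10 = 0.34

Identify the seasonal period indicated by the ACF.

5

The largest autocorrelation is r_5 = 0.53, with a weaker echo at lag 10 (0.34); the remaining lags stay at or below 0.31.
The dominant spike at lag 5 indicates a seasonal period of 5.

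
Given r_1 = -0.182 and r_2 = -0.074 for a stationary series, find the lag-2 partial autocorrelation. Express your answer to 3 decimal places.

-0.111

φ_{22} = (r_2 − r_1²) / (1 − r_1²)
r_1² = (-0.182)² = 0.033124
Numerator = -0.074 − 0.0331 = -0.1071; denominator = 1 − 0.0331 = 0.9669
φ_{22} = -0.1071 / 0.9669 = -0.111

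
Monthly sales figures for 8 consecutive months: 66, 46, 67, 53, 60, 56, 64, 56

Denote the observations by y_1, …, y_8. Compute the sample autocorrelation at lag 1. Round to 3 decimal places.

-0.795

Mean ȳ = (66 + 46 + 67 + 53 + 60 + 56 + 64 + 56)/8 = 58.5000
Σ(y_t−ȳ)(y_{t+1}−ȳ) = (-93.7500) + (-106.2500) + (-46.7500) + (-8.2500) + (-3.7500) + (-13.7500) + (-13.7500) = -286.2500
Denominator Σ(y_t−ȳ)² = 360.0000
r_1 = -286.2500 / 360.0000 = -0.795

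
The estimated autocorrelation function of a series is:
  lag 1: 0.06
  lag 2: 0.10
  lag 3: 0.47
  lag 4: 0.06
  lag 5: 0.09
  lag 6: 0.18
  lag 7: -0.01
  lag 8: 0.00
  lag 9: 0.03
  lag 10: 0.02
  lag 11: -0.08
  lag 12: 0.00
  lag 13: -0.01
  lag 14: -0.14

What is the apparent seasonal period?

3

The largest autocorrelation is r_3 = 0.47, with a weaker echo at lag 6 (0.18); the remaining lags stay at or below 0.10.
The dominant spike at lag 3 indicates a seasonal period of 3.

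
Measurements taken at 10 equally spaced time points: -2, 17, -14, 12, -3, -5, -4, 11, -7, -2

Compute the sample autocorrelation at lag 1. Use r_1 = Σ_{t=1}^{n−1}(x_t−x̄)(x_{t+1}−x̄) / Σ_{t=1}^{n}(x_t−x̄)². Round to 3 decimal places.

-0.643

Mean x̄ = (-2 + 17 − 14 + 12 − 3 − 5 − 4 + 11 − 7 − 2)/10 = 0.3000
Numerator Σ_{t=1}^{9}(x_t−x̄)(x_{t+1}−x̄) = -550.1900
Denominator Σ(x_t−x̄)² = 856.1000
r_1 = -550.1900 / 856.1000 = -0.643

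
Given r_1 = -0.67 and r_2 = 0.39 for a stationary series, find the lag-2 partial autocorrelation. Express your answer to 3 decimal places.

-0.107

φ_{22} = (r_2 − r_1²) / (1 − r_1²)
r_1² = (-0.67)² = 0.4489
Numerator = 0.39 − 0.4489 = -0.0589; denominator = 1 − 0.4489 = 0.5511
φ_{22} = -0.0589 / 0.5511 = -0.107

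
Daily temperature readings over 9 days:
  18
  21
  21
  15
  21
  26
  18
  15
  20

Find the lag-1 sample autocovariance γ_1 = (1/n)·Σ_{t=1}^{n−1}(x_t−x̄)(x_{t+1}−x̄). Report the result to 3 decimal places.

Mean x̄ = (18 + 21 + 21 + 15 + 21 + 26 + 18 + 15 + 20)/9 = 19.4444
Σ_{t=1}^{8}(x_t−x̄)(x_{t+1}−x̄) = -8.9753
γ_1 = -8.9753 / 9 = -0.997

-0.997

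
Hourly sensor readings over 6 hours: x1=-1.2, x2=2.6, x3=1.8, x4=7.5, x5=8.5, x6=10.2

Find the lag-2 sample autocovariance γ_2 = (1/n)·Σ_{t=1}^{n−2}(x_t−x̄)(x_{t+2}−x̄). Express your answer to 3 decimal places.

2.592

Mean x̄ = (-1.2 + 2.6 + 1.8 + 7.5 + 8.5 + 10.2)/6 = 4.9000
Σ_{t=1}^{4}(x_t−x̄)(x_{t+2}−x̄) = 15.5500
γ_2 = 15.5500 / 6 = 2.592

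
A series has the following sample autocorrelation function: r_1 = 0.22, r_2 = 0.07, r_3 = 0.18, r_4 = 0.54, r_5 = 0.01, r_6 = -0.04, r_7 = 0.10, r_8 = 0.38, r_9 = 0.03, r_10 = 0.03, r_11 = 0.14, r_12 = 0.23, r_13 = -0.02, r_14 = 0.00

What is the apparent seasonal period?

The largest autocorrelation is r_4 = 0.54, with weaker echoes at lags 8 (0.38) and 12 (0.23); the remaining lags stay at or below 0.22. The elevated value at lag 1 (0.22), dropping to 0.07 at lag 2, reflects decaying short-term dependence rather than seasonality.
The dominant spike at lag 4 indicates a seasonal period of 4.

4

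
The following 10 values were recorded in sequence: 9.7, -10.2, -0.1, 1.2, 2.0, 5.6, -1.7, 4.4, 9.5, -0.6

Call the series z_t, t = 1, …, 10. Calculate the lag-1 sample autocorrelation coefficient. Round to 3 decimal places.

Mean z̄ = (9.7 − 10.2 − 0.1 + 1.2 + 2.0 + 5.6 − 1.7 + 4.4 + 9.5 − 0.6)/10 = 1.9800
Numerator Σ_{t=1}^{9}(z_t−z̄)(z_{t+1}−z̄) = -90.4464
Denominator Σ(z_t−z̄)² = 308.5960
r_1 = -90.4464 / 308.5960 = -0.293

-0.293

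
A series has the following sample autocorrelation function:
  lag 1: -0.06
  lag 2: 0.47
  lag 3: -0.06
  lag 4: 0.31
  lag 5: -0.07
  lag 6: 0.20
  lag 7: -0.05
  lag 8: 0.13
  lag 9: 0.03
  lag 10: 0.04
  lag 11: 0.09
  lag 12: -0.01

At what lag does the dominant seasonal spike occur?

The largest autocorrelation is r_2 = 0.47, with weaker echoes at lags 4 (0.31) and 6 (0.20); the remaining lags stay at or below 0.13.
The dominant spike at lag 2 indicates a seasonal period of 2.

2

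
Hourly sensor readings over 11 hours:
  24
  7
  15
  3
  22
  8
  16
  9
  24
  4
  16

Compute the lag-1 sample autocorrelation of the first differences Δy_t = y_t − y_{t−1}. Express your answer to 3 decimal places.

First differences Δy: -17, 8, -12, 19, -14, 8, -7, 15, -20, 12
Mean of differences = -0.8000
Numerator Σ(Δy_t−Δȳ)(Δy_{t+1}−Δȳ) = -1542.0400
Denominator Σ(Δy_t−Δȳ)² = 1929.6000
r_1(Δy) = -1542.0400 / 1929.6000 = -0.799

-0.799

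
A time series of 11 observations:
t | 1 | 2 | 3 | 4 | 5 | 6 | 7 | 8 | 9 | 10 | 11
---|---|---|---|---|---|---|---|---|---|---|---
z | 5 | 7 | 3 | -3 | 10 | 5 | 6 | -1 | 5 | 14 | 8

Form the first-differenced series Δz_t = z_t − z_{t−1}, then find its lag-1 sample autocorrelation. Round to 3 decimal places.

-0.405

First differences Δz: 2, -4, -6, 13, -5, 1, -7, 6, 9, -6
Mean of differences = 0.3000
Numerator Σ(Δz_t−Δz̄)(Δz_{t+1}−Δz̄) = -183.1900
Denominator Σ(Δz_t−Δz̄)² = 452.1000
r_1(Δz) = -183.1900 / 452.1000 = -0.405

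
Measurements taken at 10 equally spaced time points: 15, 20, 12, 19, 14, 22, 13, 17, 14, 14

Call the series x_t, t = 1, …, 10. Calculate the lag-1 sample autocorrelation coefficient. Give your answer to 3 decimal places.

Mean x̄ = (15 + 20 + 12 + 19 + 14 + 22 + 13 + 17 + 14 + 14)/10 = 16.0000
Numerator Σ_{t=1}^{9}(x_t−x̄)(x_{t+1}−x̄) = -69.0000
Denominator Σ(x_t−x̄)² = 100.0000
r_1 = -69.0000 / 100.0000 = -0.690

-0.690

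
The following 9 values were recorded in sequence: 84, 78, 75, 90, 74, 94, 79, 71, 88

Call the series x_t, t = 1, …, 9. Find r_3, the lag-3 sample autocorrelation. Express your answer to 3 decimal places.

Mean x̄ = (84 + 78 + 75 + 90 + 74 + 94 + 79 + 71 + 88)/9 = 81.4444
Σ(x_t−x̄)(x_{t+3}−x̄) = (21.8642) + (25.6420) + (-80.9136) + (-20.9136) + (77.7531) + (82.3086) = 105.7407
Denominator Σ(x_t−x̄)² = 504.2222
r_3 = 105.7407 / 504.2222 = 0.210

0.210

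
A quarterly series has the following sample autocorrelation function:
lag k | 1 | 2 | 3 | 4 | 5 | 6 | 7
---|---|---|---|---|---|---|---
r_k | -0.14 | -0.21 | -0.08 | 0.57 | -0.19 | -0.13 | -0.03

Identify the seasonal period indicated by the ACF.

4

The largest autocorrelation is r_4 = 0.57; the remaining lags stay at or below -0.03.
The dominant spike at lag 4 indicates a seasonal period of 4.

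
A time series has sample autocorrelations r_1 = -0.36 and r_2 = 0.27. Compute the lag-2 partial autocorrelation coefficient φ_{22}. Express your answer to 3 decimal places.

φ_{22} = (r_2 − r_1²) / (1 − r_1²)
r_1² = (-0.36)² = 0.1296
Numerator = 0.27 − 0.1296 = 0.1404; denominator = 1 − 0.1296 = 0.8704
φ_{22} = 0.1404 / 0.8704 = 0.161

0.161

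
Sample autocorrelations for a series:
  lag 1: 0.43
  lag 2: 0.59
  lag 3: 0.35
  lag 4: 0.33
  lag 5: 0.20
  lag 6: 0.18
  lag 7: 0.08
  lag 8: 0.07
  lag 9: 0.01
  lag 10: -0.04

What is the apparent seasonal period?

2

The largest autocorrelation is r_2 = 0.59; the remaining lags stay at or below 0.43.
The dominant spike at lag 2 indicates a seasonal period of 2.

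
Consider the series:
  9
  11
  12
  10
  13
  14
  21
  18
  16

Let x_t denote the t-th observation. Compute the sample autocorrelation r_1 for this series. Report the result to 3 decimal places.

Mean x̄ = (9 + 11 + 12 + 10 + 13 + 14 + 21 + 18 + 16)/9 = 13.7778
Numerator Σ_{t=1}^{8}(x_t−x̄)(x_{t+1}−x̄) = 69.1728
Denominator Σ(x_t−x̄)² = 123.5556
r_1 = 69.1728 / 123.5556 = 0.560

0.560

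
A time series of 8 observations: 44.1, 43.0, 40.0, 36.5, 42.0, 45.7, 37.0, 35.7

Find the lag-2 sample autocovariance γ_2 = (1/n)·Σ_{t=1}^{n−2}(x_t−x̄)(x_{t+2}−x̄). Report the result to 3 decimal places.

-7.945

Mean x̄ = (44.1 + 43.0 + 40.0 + 36.5 + 42.0 + 45.7 + 37.0 + 35.7)/8 = 40.5000
Σ_{t=1}^{6}(x_t−x̄)(x_{t+2}−x̄) = -63.5600
γ_2 = -63.5600 / 8 = -7.945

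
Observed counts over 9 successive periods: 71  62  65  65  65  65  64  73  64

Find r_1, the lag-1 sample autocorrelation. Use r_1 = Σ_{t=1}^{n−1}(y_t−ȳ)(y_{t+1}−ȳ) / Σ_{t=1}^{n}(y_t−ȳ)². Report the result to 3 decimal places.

Mean ȳ = (71 + 62 + 65 + 65 + 65 + 65 + 64 + 73 + 64)/9 = 66.0000
Numerator Σ_{t=1}^{8}(y_t−ȳ)(y_{t+1}−ȳ) = -39.0000
Denominator Σ(y_t−ȳ)² = 102.0000
r_1 = -39.0000 / 102.0000 = -0.382

-0.382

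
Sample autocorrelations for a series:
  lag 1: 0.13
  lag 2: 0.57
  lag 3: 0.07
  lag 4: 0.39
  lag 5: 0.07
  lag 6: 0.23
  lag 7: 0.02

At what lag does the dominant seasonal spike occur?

2

The largest autocorrelation is r_2 = 0.57, with weaker echoes at lags 4 (0.39) and 6 (0.23); the remaining lags stay at or below 0.13.
The dominant spike at lag 2 indicates a seasonal period of 2.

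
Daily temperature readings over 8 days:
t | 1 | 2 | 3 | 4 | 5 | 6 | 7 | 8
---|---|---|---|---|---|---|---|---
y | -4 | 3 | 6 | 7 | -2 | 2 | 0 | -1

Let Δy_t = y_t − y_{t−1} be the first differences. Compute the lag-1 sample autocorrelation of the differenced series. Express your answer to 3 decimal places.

-0.162

First differences Δy: 7, 3, 1, -9, 4, -2, -1
Mean of differences = 0.4286
Numerator Σ(Δy_t−Δȳ)(Δy_{t+1}−Δȳ) = -25.8980
Denominator Σ(Δy_t−Δȳ)² = 159.7143
r_1(Δy) = -25.8980 / 159.7143 = -0.162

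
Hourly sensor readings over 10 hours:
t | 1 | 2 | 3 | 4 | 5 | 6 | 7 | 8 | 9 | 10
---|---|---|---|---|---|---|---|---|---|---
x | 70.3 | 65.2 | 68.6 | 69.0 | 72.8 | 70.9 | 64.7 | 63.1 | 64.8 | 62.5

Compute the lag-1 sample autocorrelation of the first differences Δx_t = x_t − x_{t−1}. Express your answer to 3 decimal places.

-0.078

First differences Δx: -5.1, 3.4, 0.4, 3.8, -1.9, -6.2, -1.6, 1.7, -2.3
Mean of differences = -0.8667
Numerator Σ(Δx_t−Δx̄)(Δx_{t+1}−Δx̄) = -7.7078
Denominator Σ(Δx_t−Δx̄)² = 98.2000
r_1(Δx) = -7.7078 / 98.2000 = -0.078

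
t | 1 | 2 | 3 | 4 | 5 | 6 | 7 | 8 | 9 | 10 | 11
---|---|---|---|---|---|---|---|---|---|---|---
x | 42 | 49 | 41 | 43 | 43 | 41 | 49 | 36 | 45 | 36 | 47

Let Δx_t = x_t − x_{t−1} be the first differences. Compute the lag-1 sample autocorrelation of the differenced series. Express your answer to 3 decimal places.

-0.761

First differences Δx: 7, -8, 2, 0, -2, 8, -13, 9, -9, 11
Mean of differences = 0.5000
Numerator Σ(Δx_t−Δx̄)(Δx_{t+1}−Δx̄) = -482.7500
Denominator Σ(Δx_t−Δx̄)² = 634.5000
r_1(Δx) = -482.7500 / 634.5000 = -0.761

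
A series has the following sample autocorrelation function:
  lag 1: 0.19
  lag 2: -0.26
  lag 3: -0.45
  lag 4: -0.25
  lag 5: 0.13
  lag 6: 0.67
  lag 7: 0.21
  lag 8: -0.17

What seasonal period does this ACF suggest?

6

The largest autocorrelation is r_6 = 0.67; the remaining lags stay at or below 0.21.
The dominant spike at lag 6 indicates a seasonal period of 6.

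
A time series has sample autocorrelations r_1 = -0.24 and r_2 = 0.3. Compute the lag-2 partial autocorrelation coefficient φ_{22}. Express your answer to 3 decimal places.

0.257

φ_{22} = (r_2 − r_1²) / (1 − r_1²)
r_1² = (-0.24)² = 0.0576
Numerator = 0.3 − 0.0576 = 0.2424; denominator = 1 − 0.0576 = 0.9424
φ_{22} = 0.2424 / 0.9424 = 0.257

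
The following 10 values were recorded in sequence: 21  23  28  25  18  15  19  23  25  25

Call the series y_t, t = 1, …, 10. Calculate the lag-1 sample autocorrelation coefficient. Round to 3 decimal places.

Mean ȳ = (21 + 23 + 28 + 25 + 18 + 15 + 19 + 23 + 25 + 25)/10 = 22.2000
Numerator Σ_{t=1}^{9}(y_t−ȳ)(y_{t+1}−ȳ) = 68.9600
Denominator Σ(y_t−ȳ)² = 139.6000
r_1 = 68.9600 / 139.6000 = 0.494

0.494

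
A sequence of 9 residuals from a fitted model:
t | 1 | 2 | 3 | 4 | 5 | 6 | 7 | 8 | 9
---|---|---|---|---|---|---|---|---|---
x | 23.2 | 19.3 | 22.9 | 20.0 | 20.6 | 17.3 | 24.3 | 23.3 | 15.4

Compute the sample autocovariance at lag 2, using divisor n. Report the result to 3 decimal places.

-2.182

Mean x̄ = (23.2 + 19.3 + 22.9 + 20.0 + 20.6 + 17.3 + 24.3 + 23.3 + 15.4)/9 = 20.7000
Σ_{t=1}^{7}(x_t−x̄)(x_{t+2}−x̄) = -19.6400
γ_2 = -19.6400 / 9 = -2.182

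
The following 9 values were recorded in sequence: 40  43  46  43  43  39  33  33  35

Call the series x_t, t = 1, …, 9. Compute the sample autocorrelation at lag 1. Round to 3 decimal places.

Mean x̄ = (40 + 43 + 46 + 43 + 43 + 39 + 33 + 33 + 35)/9 = 39.4444
Numerator Σ_{t=1}^{8}(x_t−x̄)(x_{t+1}−x̄) = 132.6914
Denominator Σ(x_t−x̄)² = 184.2222
r_1 = 132.6914 / 184.2222 = 0.720

0.720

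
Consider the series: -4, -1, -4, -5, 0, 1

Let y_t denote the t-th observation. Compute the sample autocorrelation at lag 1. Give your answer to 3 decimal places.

Mean ȳ = (-4 − 1 − 4 − 5 + 0 + 1)/6 = -2.1667
Σ(y_t−ȳ)(y_{t+1}−ȳ) = (-2.1389) + (-2.1389) + (5.1944) + (-6.1389) + (6.8611) = 1.6389
Denominator Σ(y_t−ȳ)² = 30.8333
r_1 = 1.6389 / 30.8333 = 0.053

0.053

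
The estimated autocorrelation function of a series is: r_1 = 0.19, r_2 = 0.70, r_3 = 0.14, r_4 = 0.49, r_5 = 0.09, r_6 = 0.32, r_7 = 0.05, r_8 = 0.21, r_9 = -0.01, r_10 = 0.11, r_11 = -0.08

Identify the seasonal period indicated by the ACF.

The largest autocorrelation is r_2 = 0.70, with weaker echoes at lags 4 (0.49), 6 (0.32) and 8 (0.21); the remaining lags stay at or below 0.19.
The dominant spike at lag 2 indicates a seasonal period of 2.

2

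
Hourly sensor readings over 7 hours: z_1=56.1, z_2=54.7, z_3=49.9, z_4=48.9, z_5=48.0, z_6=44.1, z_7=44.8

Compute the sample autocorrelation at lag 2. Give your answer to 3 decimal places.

Mean z̄ = (56.1 + 54.7 + 49.9 + 48.9 + 48.0 + 44.1 + 44.8)/7 = 49.5000
Deviations from mean: 6.6000, 5.2000, 0.4000, -0.6000, -1.5000, -5.4000, -4.7000
Numerator Σ_{t=1}^{5}(z_t−z̄)(z_{t+2}−z̄) = 9.2100
Denominator Σ(z_t−z̄)² = 124.6200
r_2 = 9.2100 / 124.6200 = 0.074

0.074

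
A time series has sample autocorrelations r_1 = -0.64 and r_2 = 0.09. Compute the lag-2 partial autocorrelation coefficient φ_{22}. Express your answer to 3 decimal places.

-0.541

φ_{22} = (r_2 − r_1²) / (1 − r_1²)
r_1² = (-0.64)² = 0.4096
Numerator = 0.09 − 0.4096 = -0.3196; denominator = 1 − 0.4096 = 0.5904
φ_{22} = -0.3196 / 0.5904 = -0.541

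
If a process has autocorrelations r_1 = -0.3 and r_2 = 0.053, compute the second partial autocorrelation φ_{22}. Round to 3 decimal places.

φ_{22} = (r_2 − r_1²) / (1 − r_1²)
r_1² = (-0.3)² = 0.09
Numerator = 0.053 − 0.0900 = -0.0370; denominator = 1 − 0.0900 = 0.9100
φ_{22} = -0.0370 / 0.9100 = -0.041

-0.041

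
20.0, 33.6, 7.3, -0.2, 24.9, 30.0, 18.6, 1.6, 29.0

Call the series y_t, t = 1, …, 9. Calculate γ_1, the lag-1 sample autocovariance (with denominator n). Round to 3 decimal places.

Mean ȳ = (20.0 + 33.6 + 7.3 − 0.2 + 24.9 + 30.0 + 18.6 + 1.6 + 29.0)/9 = 18.3111
Σ_{t=1}^{8}(y_t−ȳ)(y_{t+1}−ȳ) = -163.7235
γ_1 = -163.7235 / 9 = -18.191

-18.191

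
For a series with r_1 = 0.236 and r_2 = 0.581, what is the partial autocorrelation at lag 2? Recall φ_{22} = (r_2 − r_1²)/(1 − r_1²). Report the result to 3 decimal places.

0.556

φ_{22} = (r_2 − r_1²) / (1 − r_1²)
r_1² = (0.236)² = 0.055696
Numerator = 0.581 − 0.0557 = 0.5253; denominator = 1 − 0.0557 = 0.9443
φ_{22} = 0.5253 / 0.9443 = 0.556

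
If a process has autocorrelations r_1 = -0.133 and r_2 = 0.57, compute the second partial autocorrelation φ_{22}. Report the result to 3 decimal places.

0.562

φ_{22} = (r_2 − r_1²) / (1 − r_1²)
r_1² = (-0.133)² = 0.017689
Numerator = 0.57 − 0.0177 = 0.5523; denominator = 1 − 0.0177 = 0.9823
φ_{22} = 0.5523 / 0.9823 = 0.562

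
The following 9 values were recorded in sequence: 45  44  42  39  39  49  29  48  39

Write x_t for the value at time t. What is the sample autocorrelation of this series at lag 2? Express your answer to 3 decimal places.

Mean x̄ = (45 + 44 + 42 + 39 + 39 + 49 + 29 + 48 + 39)/9 = 41.5556
Σ(x_t−x̄)(x_{t+2}−x̄) = (1.5309) + (-6.2469) + (-1.1358) + (-19.0247) + (32.0864) + (47.9753) + (32.0864) = 87.2716
Denominator Σ(x_t−x̄)² = 292.2222
r_2 = 87.2716 / 292.2222 = 0.299

0.299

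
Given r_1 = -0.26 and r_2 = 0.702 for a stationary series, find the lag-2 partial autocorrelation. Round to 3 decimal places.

φ_{22} = (r_2 − r_1²) / (1 − r_1²)
r_1² = (-0.26)² = 0.0676
Numerator = 0.702 − 0.0676 = 0.6344; denominator = 1 − 0.0676 = 0.9324
φ_{22} = 0.6344 / 0.9324 = 0.680

0.680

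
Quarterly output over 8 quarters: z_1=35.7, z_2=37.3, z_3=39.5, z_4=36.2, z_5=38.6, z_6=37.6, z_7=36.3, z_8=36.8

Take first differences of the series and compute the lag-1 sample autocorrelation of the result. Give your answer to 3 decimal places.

-0.495

First differences Δz: 1.6, 2.2, -3.3, 2.4, -1.0, -1.3, 0.5
Mean of differences = 0.1571
Numerator Σ(Δz_t−Δz̄)(Δz_{t+1}−Δz̄) = -13.2776
Denominator Σ(Δz_t−Δz̄)² = 26.8171
r_1(Δz) = -13.2776 / 26.8171 = -0.495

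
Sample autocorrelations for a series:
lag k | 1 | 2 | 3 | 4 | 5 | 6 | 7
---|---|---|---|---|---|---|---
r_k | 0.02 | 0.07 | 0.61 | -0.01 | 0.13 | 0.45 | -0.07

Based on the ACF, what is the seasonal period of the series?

The largest autocorrelation is r_3 = 0.61, with a weaker echo at lag 6 (0.45); the remaining lags stay at or below 0.13.
The dominant spike at lag 3 indicates a seasonal period of 3.

3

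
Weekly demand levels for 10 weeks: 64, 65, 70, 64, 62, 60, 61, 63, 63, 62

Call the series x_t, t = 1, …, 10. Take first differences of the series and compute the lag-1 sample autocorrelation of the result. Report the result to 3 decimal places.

First differences Δx: 1, 5, -6, -2, -2, 1, 2, 0, -1
Mean of differences = -0.2222
Numerator Σ(Δx_t−Δx̄)(Δx_{t+1}−Δx̄) = -9.4938
Denominator Σ(Δx_t−Δx̄)² = 75.5556
r_1(Δx) = -9.4938 / 75.5556 = -0.126

-0.126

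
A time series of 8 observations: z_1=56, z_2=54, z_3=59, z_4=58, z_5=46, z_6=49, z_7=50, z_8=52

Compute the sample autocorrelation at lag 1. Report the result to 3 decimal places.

0.322

Mean z̄ = (56 + 54 + 59 + 58 + 46 + 49 + 50 + 52)/8 = 53.0000
Deviations from mean: 3.0000, 1.0000, 6.0000, 5.0000, -7.0000, -4.0000, -3.0000, -1.0000
Σ(z_t−z̄)(z_{t+1}−z̄) = (3.0000) + (6.0000) + (30.0000) + (-35.0000) + (28.0000) + (12.0000) + (3.0000) = 47.0000
Denominator Σ(z_t−z̄)² = 146.0000
r_1 = 47.0000 / 146.0000 = 0.322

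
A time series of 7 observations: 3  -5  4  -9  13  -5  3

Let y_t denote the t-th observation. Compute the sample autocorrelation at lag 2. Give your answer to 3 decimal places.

Mean ȳ = (3 − 5 + 4 − 9 + 13 − 5 + 3)/7 = 0.5714
Deviations from mean: 2.4286, -5.5714, 3.4286, -9.5714, 12.4286, -5.5714, 2.4286
Numerator Σ_{t=1}^{5}(y_t−ȳ)(y_{t+2}−ȳ) = 187.7755
Denominator Σ(y_t−ȳ)² = 331.7143
r_2 = 187.7755 / 331.7143 = 0.566

0.566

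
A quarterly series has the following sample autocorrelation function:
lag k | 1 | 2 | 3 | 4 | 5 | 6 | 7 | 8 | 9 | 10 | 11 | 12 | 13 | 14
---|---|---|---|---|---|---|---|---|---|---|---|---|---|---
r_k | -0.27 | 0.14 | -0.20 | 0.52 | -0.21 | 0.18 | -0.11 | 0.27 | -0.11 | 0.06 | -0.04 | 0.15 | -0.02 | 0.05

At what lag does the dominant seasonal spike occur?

The largest autocorrelation is r_4 = 0.52, with a weaker echo at lag 8 (0.27); the remaining lags stay at or below 0.18.
The dominant spike at lag 4 indicates a seasonal period of 4.

4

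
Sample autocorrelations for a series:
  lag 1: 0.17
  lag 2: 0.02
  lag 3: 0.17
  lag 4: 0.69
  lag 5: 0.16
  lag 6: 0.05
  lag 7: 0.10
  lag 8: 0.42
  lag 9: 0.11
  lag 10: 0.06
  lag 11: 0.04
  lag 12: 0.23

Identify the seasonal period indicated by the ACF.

4

The largest autocorrelation is r_4 = 0.69, with weaker echoes at lags 8 (0.42) and 12 (0.23); the remaining lags stay at or below 0.17.
The dominant spike at lag 4 indicates a seasonal period of 4.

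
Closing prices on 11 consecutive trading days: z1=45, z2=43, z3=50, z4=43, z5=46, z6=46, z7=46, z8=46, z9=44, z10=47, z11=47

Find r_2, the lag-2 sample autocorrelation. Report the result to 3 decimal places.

Mean z̄ = (45 + 43 + 50 + 43 + 46 + 46 + 46 + 46 + 44 + 47 + 47)/11 = 45.7273
Numerator Σ_{t=1}^{9}(z_t−z̄)(z_{t+2}−z̄) = 2.5785
Denominator Σ(z_t−z̄)² = 40.1818
r_2 = 2.5785 / 40.1818 = 0.064

0.064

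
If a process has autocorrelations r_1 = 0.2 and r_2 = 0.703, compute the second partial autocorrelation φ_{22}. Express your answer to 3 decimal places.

φ_{22} = (r_2 − r_1²) / (1 − r_1²)
r_1² = (0.2)² = 0.04
Numerator = 0.703 − 0.0400 = 0.6630; denominator = 1 − 0.0400 = 0.9600
φ_{22} = 0.6630 / 0.9600 = 0.691

0.691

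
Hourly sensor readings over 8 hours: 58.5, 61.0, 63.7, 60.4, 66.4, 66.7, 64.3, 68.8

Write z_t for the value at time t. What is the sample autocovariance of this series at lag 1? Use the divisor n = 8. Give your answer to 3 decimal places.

Mean z̄ = (58.5 + 61.0 + 63.7 + 60.4 + 66.4 + 66.7 + 64.3 + 68.8)/8 = 63.7250
Deviations: -5.2250, -2.7250, -0.0250, -3.3250, 2.6750, 2.9750, 0.5750, 5.0750
Σ_{t=1}^{7}(z_t−z̄)(z_{t+1}−z̄) = 18.0819
γ_1 = 18.0819 / 8 = 2.260

2.260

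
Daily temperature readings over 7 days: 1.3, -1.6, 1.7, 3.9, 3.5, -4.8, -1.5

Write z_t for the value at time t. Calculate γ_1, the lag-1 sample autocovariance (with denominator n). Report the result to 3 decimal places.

Mean z̄ = (1.3 − 1.6 + 1.7 + 3.9 + 3.5 − 4.8 − 1.5)/7 = 0.3571
Σ_{t=1}^{6}(z_t−z̄)(z_{t+1}−z̄) = 4.7882
γ_1 = 4.7882 / 7 = 0.684

0.684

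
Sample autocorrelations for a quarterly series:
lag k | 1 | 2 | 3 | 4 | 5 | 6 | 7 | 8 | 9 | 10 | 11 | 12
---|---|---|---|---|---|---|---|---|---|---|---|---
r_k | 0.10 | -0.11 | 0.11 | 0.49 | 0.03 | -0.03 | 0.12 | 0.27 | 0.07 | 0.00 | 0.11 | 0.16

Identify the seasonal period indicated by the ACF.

4

The largest autocorrelation is r_4 = 0.49, with weaker echoes at lags 8 (0.27) and 12 (0.16); the remaining lags stay at or below 0.12.
The dominant spike at lag 4 indicates a seasonal period of 4.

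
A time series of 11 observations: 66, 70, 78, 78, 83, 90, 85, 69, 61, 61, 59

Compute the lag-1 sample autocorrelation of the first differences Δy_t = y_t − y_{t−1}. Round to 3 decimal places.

0.468

First differences Δy: 4, 8, 0, 5, 7, -5, -16, -8, 0, -2
Mean of differences = -0.7000
Numerator Σ(Δy_t−Δȳ)(Δy_{t+1}−Δȳ) = 233.2100
Denominator Σ(Δy_t−Δȳ)² = 498.1000
r_1(Δy) = 233.2100 / 498.1000 = 0.468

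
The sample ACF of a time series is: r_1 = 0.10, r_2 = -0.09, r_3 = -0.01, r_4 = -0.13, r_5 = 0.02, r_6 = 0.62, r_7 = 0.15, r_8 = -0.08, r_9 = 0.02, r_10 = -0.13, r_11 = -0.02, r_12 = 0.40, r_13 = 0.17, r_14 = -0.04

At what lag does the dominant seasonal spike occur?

The largest autocorrelation is r_6 = 0.62, with a weaker echo at lag 12 (0.40); the remaining lags stay at or below 0.17.
The dominant spike at lag 6 indicates a seasonal period of 6.

6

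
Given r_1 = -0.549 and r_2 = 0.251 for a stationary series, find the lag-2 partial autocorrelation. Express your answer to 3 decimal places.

-0.072

φ_{22} = (r_2 − r_1²) / (1 − r_1²)
r_1² = (-0.549)² = 0.301401
Numerator = 0.251 − 0.3014 = -0.0504; denominator = 1 − 0.3014 = 0.6986
φ_{22} = -0.0504 / 0.6986 = -0.072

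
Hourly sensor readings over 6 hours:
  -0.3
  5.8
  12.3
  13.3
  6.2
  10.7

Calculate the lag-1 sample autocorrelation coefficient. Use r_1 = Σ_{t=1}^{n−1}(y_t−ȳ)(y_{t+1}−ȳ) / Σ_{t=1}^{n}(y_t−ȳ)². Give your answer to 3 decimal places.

Mean ȳ = (-0.3 + 5.8 + 12.3 + 13.3 + 6.2 + 10.7)/6 = 8.0000
Deviations from mean: -8.3000, -2.2000, 4.3000, 5.3000, -1.8000, 2.7000
Numerator Σ_{t=1}^{5}(y_t−ȳ)(y_{t+1}−ȳ) = 17.1900
Denominator Σ(y_t−ȳ)² = 130.8400
r_1 = 17.1900 / 130.8400 = 0.131

0.131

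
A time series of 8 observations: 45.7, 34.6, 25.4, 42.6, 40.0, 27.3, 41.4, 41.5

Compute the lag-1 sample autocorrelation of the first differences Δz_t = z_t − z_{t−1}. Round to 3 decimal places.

First differences Δz: -11.1, -9.2, 17.2, -2.6, -12.7, 14.1, 0.1
Mean of differences = -0.6000
Numerator Σ(Δz_t−Δz̄)(Δz_{t+1}−Δz̄) = -241.7600
Denominator Σ(Δz_t−Δz̄)² = 868.0400
r_1(Δz) = -241.7600 / 868.0400 = -0.279

-0.279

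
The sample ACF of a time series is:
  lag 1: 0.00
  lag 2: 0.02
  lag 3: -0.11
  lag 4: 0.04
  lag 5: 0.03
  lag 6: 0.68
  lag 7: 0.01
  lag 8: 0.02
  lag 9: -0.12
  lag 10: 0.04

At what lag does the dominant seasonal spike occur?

6

The largest autocorrelation is r_6 = 0.68; the remaining lags stay at or below 0.04.
The dominant spike at lag 6 indicates a seasonal period of 6.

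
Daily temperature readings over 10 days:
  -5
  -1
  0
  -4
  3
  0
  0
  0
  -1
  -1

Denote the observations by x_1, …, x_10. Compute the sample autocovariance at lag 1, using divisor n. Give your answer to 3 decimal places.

Mean x̄ = (-5 − 1 + 0 − 4 + 3 + 0 + 0 + 0 − 1 − 1)/10 = -0.9000
Σ_{t=1}^{9}(x_t−x̄)(x_{t+1}−x̄) = -9.5100
γ_1 = -9.5100 / 10 = -0.951

-0.951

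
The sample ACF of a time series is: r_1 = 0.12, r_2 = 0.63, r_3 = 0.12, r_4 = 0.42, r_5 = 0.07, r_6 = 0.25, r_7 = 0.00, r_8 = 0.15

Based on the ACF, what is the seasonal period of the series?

The largest autocorrelation is r_2 = 0.63, with weaker echoes at lags 4 (0.42), 6 (0.25) and 8 (0.15); the remaining lags stay at or below 0.12.
The dominant spike at lag 2 indicates a seasonal period of 2.

2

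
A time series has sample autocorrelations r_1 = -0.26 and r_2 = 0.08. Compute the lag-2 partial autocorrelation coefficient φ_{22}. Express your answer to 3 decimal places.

0.013

φ_{22} = (r_2 − r_1²) / (1 − r_1²)
r_1² = (-0.26)² = 0.0676
Numerator = 0.08 − 0.0676 = 0.0124; denominator = 1 − 0.0676 = 0.9324
φ_{22} = 0.0124 / 0.9324 = 0.013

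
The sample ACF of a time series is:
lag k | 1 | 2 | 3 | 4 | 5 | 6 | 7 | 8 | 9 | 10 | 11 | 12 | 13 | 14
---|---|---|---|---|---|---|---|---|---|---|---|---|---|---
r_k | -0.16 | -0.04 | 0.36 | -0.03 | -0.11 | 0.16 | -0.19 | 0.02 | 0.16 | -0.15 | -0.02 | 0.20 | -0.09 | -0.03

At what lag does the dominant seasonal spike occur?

The largest autocorrelation is r_3 = 0.36, with weaker echoes at lags 6 (0.16), 9 (0.16) and 12 (0.20); the remaining lags stay at or below 0.02.
The dominant spike at lag 3 indicates a seasonal period of 3.

3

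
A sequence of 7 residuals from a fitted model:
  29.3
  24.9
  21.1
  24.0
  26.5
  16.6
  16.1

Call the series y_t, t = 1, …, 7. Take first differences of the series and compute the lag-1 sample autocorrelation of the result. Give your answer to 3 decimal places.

First differences Δy: -4.4, -3.8, 2.9, 2.5, -9.9, -0.5
Mean of differences = -2.2000
Numerator Σ(Δy_t−Δȳ)(Δy_{t+1}−Δȳ) = -29.9500
Denominator Σ(Δy_t−Δȳ)² = 117.6800
r_1(Δy) = -29.9500 / 117.6800 = -0.255

-0.255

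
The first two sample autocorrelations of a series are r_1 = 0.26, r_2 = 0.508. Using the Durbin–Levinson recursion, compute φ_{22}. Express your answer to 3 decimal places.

φ_{22} = (r_2 − r_1²) / (1 − r_1²)
r_1² = (0.26)² = 0.0676
Numerator = 0.508 − 0.0676 = 0.4404; denominator = 1 − 0.0676 = 0.9324
φ_{22} = 0.4404 / 0.9324 = 0.472

0.472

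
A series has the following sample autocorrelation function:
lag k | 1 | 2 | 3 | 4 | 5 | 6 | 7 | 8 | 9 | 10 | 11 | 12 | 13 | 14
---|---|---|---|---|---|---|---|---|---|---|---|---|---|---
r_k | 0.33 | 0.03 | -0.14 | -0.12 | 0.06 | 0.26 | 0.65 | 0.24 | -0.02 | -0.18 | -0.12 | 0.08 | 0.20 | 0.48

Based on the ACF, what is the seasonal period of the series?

The largest autocorrelation is r_7 = 0.65, with a weaker echo at lag 14 (0.48); the remaining lags stay at or below 0.33. The elevated value at lag 1 (0.33), dropping to 0.03 at lag 2, reflects decaying short-term dependence rather than seasonality.
The dominant spike at lag 7 indicates a seasonal period of 7.

7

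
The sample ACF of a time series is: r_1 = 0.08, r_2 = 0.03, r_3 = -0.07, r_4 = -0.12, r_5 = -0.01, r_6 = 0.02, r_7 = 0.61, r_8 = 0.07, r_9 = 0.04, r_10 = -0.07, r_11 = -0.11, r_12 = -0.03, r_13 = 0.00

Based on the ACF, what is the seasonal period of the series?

The largest autocorrelation is r_7 = 0.61; the remaining lags stay at or below 0.08.
The dominant spike at lag 7 indicates a seasonal period of 7.

7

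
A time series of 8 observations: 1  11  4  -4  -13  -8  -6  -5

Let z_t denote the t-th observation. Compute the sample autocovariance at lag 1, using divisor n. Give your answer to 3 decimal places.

28.344

Mean z̄ = (1 + 11 + 4 − 4 − 13 − 8 − 6 − 5)/8 = -2.5000
Deviations: 3.5000, 13.5000, 6.5000, -1.5000, -10.5000, -5.5000, -3.5000, -2.5000
Σ_{t=1}^{7}(z_t−z̄)(z_{t+1}−z̄) = 226.7500
γ_1 = 226.7500 / 8 = 28.344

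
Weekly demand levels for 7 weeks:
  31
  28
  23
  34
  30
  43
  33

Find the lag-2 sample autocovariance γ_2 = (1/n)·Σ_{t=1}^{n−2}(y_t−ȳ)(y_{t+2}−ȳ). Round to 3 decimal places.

5.181

Mean ȳ = (31 + 28 + 23 + 34 + 30 + 43 + 33)/7 = 31.7143
Deviations: -0.7143, -3.7143, -8.7143, 2.2857, -1.7143, 11.2857, 1.2857
Σ_{t=1}^{5}(y_t−ȳ)(y_{t+2}−ȳ) = 36.2653
γ_2 = 36.2653 / 7 = 5.181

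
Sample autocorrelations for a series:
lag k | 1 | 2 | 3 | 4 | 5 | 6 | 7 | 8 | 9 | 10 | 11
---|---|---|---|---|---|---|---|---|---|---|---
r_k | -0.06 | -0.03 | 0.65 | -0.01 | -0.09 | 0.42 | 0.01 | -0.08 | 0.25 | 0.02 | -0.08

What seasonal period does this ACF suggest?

3

The largest autocorrelation is r_3 = 0.65, with weaker echoes at lags 6 (0.42) and 9 (0.25); the remaining lags stay at or below 0.02.
The dominant spike at lag 3 indicates a seasonal period of 3.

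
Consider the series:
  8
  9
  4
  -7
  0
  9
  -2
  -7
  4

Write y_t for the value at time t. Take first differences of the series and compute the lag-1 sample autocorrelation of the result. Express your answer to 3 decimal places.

First differences Δy: 1, -5, -11, 7, 9, -11, -5, 11
Mean of differences = -0.5000
Numerator Σ(Δy_t−Δȳ)(Δy_{t+1}−Δȳ) = -71.2500
Denominator Σ(Δy_t−Δȳ)² = 542.0000
r_1(Δy) = -71.2500 / 542.0000 = -0.131

-0.131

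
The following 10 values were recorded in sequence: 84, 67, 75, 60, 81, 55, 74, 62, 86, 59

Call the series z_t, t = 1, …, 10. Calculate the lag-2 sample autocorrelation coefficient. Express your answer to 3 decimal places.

Mean z̄ = (84 + 67 + 75 + 60 + 81 + 55 + 74 + 62 + 86 + 59)/10 = 70.3000
Numerator Σ_{t=1}^{8}(z_t−z̄)(z_{t+2}−z̄) = 624.7200
Denominator Σ(z_t−z̄)² = 1132.1000
r_2 = 624.7200 / 1132.1000 = 0.552

0.552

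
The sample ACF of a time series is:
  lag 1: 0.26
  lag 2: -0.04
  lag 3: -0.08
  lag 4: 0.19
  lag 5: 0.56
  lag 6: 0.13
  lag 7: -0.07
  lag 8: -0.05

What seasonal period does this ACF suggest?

5

The largest autocorrelation is r_5 = 0.56; the remaining lags stay at or below 0.26.
The dominant spike at lag 5 indicates a seasonal period of 5.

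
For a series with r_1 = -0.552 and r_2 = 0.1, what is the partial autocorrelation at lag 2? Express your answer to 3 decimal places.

φ_{22} = (r_2 − r_1²) / (1 − r_1²)
r_1² = (-0.552)² = 0.304704
Numerator = 0.1 − 0.3047 = -0.2047; denominator = 1 − 0.3047 = 0.6953
φ_{22} = -0.2047 / 0.6953 = -0.294

-0.294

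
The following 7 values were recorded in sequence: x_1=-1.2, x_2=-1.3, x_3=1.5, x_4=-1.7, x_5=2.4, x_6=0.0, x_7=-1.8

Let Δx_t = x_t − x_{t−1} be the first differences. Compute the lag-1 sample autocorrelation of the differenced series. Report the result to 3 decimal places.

First differences Δx: -0.1, 2.8, -3.2, 4.1, -2.4, -1.8
Mean of differences = -0.1000
Numerator Σ(Δx_t−Δx̄)(Δx_{t+1}−Δx̄) = -27.7600
Denominator Σ(Δx_t−Δx̄)² = 43.8400
r_1(Δx) = -27.7600 / 43.8400 = -0.633

-0.633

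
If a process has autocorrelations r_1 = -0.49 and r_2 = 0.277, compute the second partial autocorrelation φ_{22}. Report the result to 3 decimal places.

0.049

φ_{22} = (r_2 − r_1²) / (1 − r_1²)
r_1² = (-0.49)² = 0.2401
Numerator = 0.277 − 0.2401 = 0.0369; denominator = 1 − 0.2401 = 0.7599
φ_{22} = 0.0369 / 0.7599 = 0.049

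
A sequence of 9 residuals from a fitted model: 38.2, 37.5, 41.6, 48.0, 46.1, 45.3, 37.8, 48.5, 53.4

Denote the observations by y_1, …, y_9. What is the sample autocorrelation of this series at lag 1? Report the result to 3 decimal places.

Mean ȳ = (38.2 + 37.5 + 41.6 + 48.0 + 46.1 + 45.3 + 37.8 + 48.5 + 53.4)/9 = 44.0444
Numerator Σ_{t=1}^{8}(y_t−ȳ)(y_{t+1}−ȳ) = 61.3102
Denominator Σ(y_t−ȳ)² = 250.7822
r_1 = 61.3102 / 250.7822 = 0.244

0.244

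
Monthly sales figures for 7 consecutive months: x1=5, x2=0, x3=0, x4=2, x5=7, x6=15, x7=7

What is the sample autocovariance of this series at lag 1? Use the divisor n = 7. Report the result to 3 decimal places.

10.589

Mean x̄ = (5 + 0 + 0 + 2 + 7 + 15 + 7)/7 = 5.1429
Σ_{t=1}^{6}(x_t−x̄)(x_{t+1}−x̄) = 74.1224
γ_1 = 74.1224 / 7 = 10.589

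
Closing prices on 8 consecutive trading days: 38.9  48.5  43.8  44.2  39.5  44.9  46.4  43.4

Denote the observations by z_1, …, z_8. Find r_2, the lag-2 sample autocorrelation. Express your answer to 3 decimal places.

-0.132

Mean z̄ = (38.9 + 48.5 + 43.8 + 44.2 + 39.5 + 44.9 + 46.4 + 43.4)/8 = 43.7000
Deviations from mean: -4.8000, 4.8000, 0.1000, 0.5000, -4.2000, 1.2000, 2.7000, -0.3000
Σ(z_t−z̄)(z_{t+2}−z̄) = (-0.4800) + (2.4000) + (-0.4200) + (0.6000) + (-11.3400) + (-0.3600) = -9.6000
Denominator Σ(z_t−z̄)² = 72.8000
r_2 = -9.6000 / 72.8000 = -0.132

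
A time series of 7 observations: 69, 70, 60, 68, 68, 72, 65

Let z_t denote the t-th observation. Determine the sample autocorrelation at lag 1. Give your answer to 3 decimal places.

Mean z̄ = (69 + 70 + 60 + 68 + 68 + 72 + 65)/7 = 67.4286
Deviations from mean: 1.5714, 2.5714, -7.4286, 0.5714, 0.5714, 4.5714, -2.4286
Numerator Σ_{t=1}^{6}(z_t−z̄)(z_{t+1}−z̄) = -27.4694
Denominator Σ(z_t−z̄)² = 91.7143
r_1 = -27.4694 / 91.7143 = -0.300

-0.300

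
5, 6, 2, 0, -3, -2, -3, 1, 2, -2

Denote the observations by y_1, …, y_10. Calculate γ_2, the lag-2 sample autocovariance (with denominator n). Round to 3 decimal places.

0.528

Mean ȳ = (5 + 6 + 2 + 0 − 3 − 2 − 3 + 1 + 2 − 2)/10 = 0.6000
Σ_{t=1}^{8}(y_t−ȳ)(y_{t+2}−ȳ) = 5.2800
γ_2 = 5.2800 / 10 = 0.528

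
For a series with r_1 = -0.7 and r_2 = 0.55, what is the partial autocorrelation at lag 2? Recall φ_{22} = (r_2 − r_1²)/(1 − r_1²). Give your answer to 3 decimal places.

φ_{22} = (r_2 − r_1²) / (1 − r_1²)
r_1² = (-0.7)² = 0.49
Numerator = 0.55 − 0.4900 = 0.0600; denominator = 1 − 0.4900 = 0.5100
φ_{22} = 0.0600 / 0.5100 = 0.118

0.118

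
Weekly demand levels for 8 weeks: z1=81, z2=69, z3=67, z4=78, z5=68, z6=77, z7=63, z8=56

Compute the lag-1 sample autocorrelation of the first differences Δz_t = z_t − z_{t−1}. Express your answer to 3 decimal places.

First differences Δz: -12, -2, 11, -10, 9, -14, -7
Mean of differences = -3.5714
Numerator Σ(Δz_t−Δz̄)(Δz_{t+1}−Δz̄) = -260.1837
Denominator Σ(Δz_t−Δz̄)² = 605.7143
r_1(Δz) = -260.1837 / 605.7143 = -0.430

-0.430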